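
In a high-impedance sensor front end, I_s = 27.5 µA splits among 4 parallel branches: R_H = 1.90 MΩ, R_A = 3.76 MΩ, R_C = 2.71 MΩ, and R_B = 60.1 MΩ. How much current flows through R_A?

Total conductance ΣG = 1/1.90 + 1/3.76 + 1/2.71 + 1/60.1 = 1.178 (units of 1/MΩ).
R_A takes the fraction G_k/ΣG = 0.2660/1.178 = 0.2258, so I = 27.5 × 0.2258 = 6.209 µA.

I ≈ 6.21 µA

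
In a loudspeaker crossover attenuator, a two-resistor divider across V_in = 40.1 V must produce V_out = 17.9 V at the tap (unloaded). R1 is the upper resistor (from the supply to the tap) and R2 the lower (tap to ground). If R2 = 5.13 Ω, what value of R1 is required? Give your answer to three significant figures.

The divider ratio is R2/(R1+R2) = 17.9/40.1 = 0.4464.
R1 = R2·(1/k − 1) = 5.13 × 1.240 = 6.362 Ω.

R1 ≈ 6.36 Ω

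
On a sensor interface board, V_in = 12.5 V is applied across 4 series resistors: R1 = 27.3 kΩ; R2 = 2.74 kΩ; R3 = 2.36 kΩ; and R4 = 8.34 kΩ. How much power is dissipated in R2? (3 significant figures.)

P ≈ 0.258 mW

The common current is I = 12.5/40.74 = 0.3068 mA.
V(R2) = I·R = 0.8407 V; P = V·I = 0.8407 × 0.3068 = 0.2579 mW.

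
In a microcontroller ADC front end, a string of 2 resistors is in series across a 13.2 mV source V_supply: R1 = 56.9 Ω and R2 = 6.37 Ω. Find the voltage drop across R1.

ΣR = 56.9 + 6.37 = 63.27 Ω.
By the voltage-divider rule, V = 13.2 × 56.90/63.27 = 11.87 mV.

V ≈ 11.9 mV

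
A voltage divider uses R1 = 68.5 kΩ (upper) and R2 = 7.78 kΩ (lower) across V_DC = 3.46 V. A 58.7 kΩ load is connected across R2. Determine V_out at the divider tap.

V_out ≈ 0.315 V

First combine the lower leg with the load: R2 ‖ R_L = 6.870 kΩ.
Now apply the divider: V_out = 3.46 × 0.09114 = 0.3154 V.
(Unloaded it would be 0.353 V; the load pulls it down.)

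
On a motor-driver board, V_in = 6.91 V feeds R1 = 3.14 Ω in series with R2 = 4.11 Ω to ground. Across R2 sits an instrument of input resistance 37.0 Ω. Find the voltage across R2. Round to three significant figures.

V_out ≈ 3.74 V

R2 ‖ R_L = (4.11 × 37.0)/(4.11 + 37.0) = 3.699 Ω.
Voltage divider with the loaded lower leg: V_out = 6.91 × 3.699/(3.14 + 3.699) = 6.91 × 0.5409 = 3.737 V.
(Unloaded it would be 3.92 V; the load pulls it down.)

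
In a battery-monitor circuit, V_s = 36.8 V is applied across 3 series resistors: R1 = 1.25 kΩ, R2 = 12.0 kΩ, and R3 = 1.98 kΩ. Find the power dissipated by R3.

P ≈ 11.6 mW

Series current I = V_s/ΣR = 36.8/15.23 = 2.416 mA.
P = I²R = 5.838 × 1.98 = 11.56 mW.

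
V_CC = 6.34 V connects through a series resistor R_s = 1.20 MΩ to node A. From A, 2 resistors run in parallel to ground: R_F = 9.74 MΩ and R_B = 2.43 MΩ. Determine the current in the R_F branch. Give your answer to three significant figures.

I ≈ 0.403 µA

Parallel bank: R_p = 1/(1/9.74 + 1/2.43) = 1.945 MΩ.
V_A = 6.34 × 1.945/3.145 = 3.921 V.
Branch current I = V_A/R_F = 3.921/9.74 = 0.4025 µA.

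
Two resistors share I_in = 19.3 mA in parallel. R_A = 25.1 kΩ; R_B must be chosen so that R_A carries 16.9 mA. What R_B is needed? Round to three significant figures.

R_B ≈ 177 kΩ

The fraction through R_A equals R_B/(R_A+R_B).
16.9/19.3 = R_B/(R_A + R_B) → R_B = R_A · (0.8756)/(1 − 0.8756) = 25.1 × 7.042 = 176.7 kΩ.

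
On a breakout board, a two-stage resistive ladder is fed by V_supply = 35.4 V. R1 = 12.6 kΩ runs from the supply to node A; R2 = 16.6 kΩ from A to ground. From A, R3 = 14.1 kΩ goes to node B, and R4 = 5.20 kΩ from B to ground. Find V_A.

V_A ≈ 14.7 V

The second stage (R3 + R4 = 19.30 kΩ) loads node A in parallel with R2.
R2 ‖ (R3+R4) = 8.924 kΩ.
First divider: V_A = V_supply · 8.924/(12.6 + 8.924) = 14.68 V.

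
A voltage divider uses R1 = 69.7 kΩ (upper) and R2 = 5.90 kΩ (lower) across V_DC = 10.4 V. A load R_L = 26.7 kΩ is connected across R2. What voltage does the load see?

V_out ≈ 0.674 V

R2 ‖ R_L = (5.90 × 26.7)/(5.90 + 26.7) = 4.832 kΩ.
Voltage divider with the loaded lower leg: V_out = 10.4 × 4.832/(69.7 + 4.832) = 10.4 × 0.06483 = 0.6743 V.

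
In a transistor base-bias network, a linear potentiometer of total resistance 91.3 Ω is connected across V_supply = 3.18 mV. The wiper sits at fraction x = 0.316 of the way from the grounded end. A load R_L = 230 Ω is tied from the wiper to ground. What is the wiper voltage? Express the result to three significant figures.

Lower segment x·R_p = 28.85 Ω; upper segment (1−x)·R_p = 62.45 Ω.
(x·R_p) ‖ R_L = 25.64 Ω.
V_out = 3.18 × 25.64/(62.45 + 25.64) = 0.9255 mV.

V_out ≈ 0.925 mV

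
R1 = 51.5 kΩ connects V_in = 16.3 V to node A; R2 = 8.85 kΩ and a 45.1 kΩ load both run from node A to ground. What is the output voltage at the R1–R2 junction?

V_out ≈ 2.05 V

First combine the lower leg with the load: R2 ‖ R_L = 7.398 kΩ.
Voltage divider with the loaded lower leg: V_out = 16.3 × 7.398/(51.5 + 7.398) = 16.3 × 0.1256 = 2.047 V.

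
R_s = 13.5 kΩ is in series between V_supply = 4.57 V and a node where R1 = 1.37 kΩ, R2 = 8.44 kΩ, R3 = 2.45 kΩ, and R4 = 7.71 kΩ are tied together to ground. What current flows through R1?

I ≈ 0.169 mA

Combine the parallel branches: R_p = (1/1.37 + 1/8.44 + 1/2.45 + 1/7.71)⁻¹ = 0.7214 kΩ.
Node voltage V_A = V_supply · R_p/(R_s + R_p) = 4.57 × 0.05072 = 0.2318 V.
I(R1) = V_A / R1 = 0.2318/1.37 = 0.1692 mA.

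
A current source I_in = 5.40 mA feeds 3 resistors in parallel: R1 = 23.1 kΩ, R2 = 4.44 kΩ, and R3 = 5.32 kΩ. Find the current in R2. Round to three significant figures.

I ≈ 2.66 mA

Total conductance ΣG = 1/23.1 + 1/4.44 + 1/5.32 = 0.4565 (units of 1/kΩ).
By the current-divider rule, I = I_in · G_k/ΣG = 5.40 × 0.4934 = 2.664 mA.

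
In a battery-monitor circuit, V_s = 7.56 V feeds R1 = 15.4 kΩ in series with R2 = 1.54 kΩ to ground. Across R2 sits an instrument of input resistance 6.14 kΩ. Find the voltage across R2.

The load sits in parallel with R2, giving an effective lower resistance R2' = R2·R_L/(R2+R_L) = 1.231 kΩ.
Voltage divider with the loaded lower leg: V_out = 7.56 × 1.231/(15.4 + 1.231) = 7.56 × 0.07403 = 0.5597 V.
(Unloaded it would be 0.687 V; the load pulls it down.)

V_out ≈ 0.560 V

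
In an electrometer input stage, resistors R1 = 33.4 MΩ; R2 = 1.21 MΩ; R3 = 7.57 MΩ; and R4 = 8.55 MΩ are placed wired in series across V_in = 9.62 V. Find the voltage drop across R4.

ΣR = 33.4 + 1.21 + 7.57 + 8.55 = 50.73 MΩ.
V = V_in · R/ΣR = 9.62 × 0.1685 = 1.621 V.

V ≈ 1.62 V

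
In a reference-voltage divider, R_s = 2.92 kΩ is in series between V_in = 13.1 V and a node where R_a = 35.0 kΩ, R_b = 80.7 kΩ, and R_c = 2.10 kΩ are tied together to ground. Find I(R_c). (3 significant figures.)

Parallel bank: R_p = 1/(1/35.0 + 1/80.7 + 1/2.10) = 1.934 kΩ.
Node voltage V_A = V_in · R_p/(R_s + R_p) = 13.1 × 0.3984 = 5.219 V.
Branch current I = V_A/R_c = 5.219/2.10 = 2.485 mA.
(Check via current divider: I_total = 2.699 mA; share G_k/ΣG = 0.9208 → same result.)

I ≈ 2.49 mA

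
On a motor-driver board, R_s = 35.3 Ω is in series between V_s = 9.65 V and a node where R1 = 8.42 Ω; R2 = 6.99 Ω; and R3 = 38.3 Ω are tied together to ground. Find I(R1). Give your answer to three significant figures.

I ≈ 0.103 A

Equivalent of the parallel group: R_p = 3.473 Ω.
V_A by voltage divider: V_A = 9.65 × 3.473/(35.3 + 3.473) = 0.8644 V.
I(R1) = V_A / R1 = 0.8644/8.42 = 0.1027 A.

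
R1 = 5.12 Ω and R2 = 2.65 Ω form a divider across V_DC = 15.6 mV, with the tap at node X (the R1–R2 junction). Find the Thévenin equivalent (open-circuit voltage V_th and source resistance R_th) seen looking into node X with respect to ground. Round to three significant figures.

V_th ≈ 5.32 mV, R_th ≈ 1.75 Ω

V_th is the unloaded tap voltage: V_DC · R2/(R1+R2) = 15.6 × 0.3411 = 5.320 mV.
Looking into X with the source shorted: R_th = R1·R2/(R1+R2) = 5.120 × 2.65/7.770 = 1.746 Ω.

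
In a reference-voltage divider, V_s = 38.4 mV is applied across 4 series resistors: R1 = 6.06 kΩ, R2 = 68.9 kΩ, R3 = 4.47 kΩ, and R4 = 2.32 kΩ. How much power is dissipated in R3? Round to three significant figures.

Series current I = V_s/ΣR = 38.4/81.75 = 0.4697 µA.
V(R3) = I·R = 2.100 mV; P = V·I = 2.100 × 0.4697 = 0.9863 nW.

P ≈ 0.986 nW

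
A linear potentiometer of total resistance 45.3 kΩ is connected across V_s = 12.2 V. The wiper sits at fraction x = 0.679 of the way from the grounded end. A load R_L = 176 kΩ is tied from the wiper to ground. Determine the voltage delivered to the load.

V_out ≈ 7.84 V

Lower segment x·R_p = 30.76 kΩ; upper segment (1−x)·R_p = 14.54 kΩ.
(x·R_p) ‖ R_L = 26.18 kΩ.
Loaded-divider output: V_out = 12.2 × 0.6429 = 7.844 V.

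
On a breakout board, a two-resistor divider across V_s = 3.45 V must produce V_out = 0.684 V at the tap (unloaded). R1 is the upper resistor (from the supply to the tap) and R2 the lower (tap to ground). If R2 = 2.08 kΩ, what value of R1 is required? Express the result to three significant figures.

The divider ratio is R2/(R1+R2) = 0.684/3.45 = 0.1983.
R1 = R2·(1/k − 1) = 2.08 × 4.044 = 8.411 kΩ.

R1 ≈ 8.41 kΩ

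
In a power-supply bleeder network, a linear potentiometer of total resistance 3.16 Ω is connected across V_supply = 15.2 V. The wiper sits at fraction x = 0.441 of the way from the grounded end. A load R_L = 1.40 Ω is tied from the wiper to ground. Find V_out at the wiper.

V_out ≈ 4.31 V

Split the track: R_lower = x·R_p = 1.394 Ω, R_upper = (1−x)·R_p = 1.766 Ω.
Lower segment in parallel with the load: 1.394 ‖ 1.40 = 0.6984 Ω.
V_out = 15.2 × 0.6984/(1.766 + 0.6984) = 4.307 V.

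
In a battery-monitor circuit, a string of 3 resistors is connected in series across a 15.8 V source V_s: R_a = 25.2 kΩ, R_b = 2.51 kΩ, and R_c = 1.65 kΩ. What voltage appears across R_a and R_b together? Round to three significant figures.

V ≈ 14.9 V

Total series resistance ΣR = 25.2 + 2.51 + 1.65 = 29.36 kΩ.
R_{R_a..R_b} = 25.2 + 2.51 = 27.71 kΩ.
Voltage divider: V = V_s · (27.71 / 29.36) = 15.8 × 0.9438 = 14.91 V.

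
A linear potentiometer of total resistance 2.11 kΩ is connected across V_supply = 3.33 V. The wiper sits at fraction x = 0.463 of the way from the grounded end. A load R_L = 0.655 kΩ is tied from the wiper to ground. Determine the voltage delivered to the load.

V_out ≈ 0.856 V

Split the track: R_lower = x·R_p = 0.9769 kΩ, R_upper = (1−x)·R_p = 1.133 kΩ.
R_L loads the lower segment: effective lower R = 0.3921 kΩ.
Then V_out = V_supply · 0.3921/(1.133 + 0.3921) = 0.8561 V.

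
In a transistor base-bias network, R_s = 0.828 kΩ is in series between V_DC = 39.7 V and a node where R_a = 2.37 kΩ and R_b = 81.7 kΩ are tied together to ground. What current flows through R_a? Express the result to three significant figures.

Parallel bank: R_p = 1/(1/2.37 + 1/81.7) = 2.303 kΩ.
V_A = 39.7 × 2.303/3.131 = 29.20 V.
Branch current I = V_A/R_a = 29.20/2.37 = 12.32 mA.

I ≈ 12.3 mA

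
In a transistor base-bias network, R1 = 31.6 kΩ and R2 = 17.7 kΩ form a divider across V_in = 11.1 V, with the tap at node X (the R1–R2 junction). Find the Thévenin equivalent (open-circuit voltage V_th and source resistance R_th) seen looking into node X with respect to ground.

V_th ≈ 3.99 V, R_th ≈ 11.3 kΩ

V_th is the unloaded tap voltage: V_in · R2/(R1+R2) = 11.1 × 0.3590 = 3.985 V.
With V_in suppressed (replaced by a short), R_th = R1 ‖ R2 = (31.60 × 17.7)/(31.60 + 17.7) = 11.35 kΩ.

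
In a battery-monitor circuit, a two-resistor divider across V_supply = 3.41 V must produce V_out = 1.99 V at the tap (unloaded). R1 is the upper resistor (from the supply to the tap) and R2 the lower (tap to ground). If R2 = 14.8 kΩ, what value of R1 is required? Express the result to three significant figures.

R1 ≈ 10.6 kΩ

Required fraction k = V_out/V_supply = 0.5836.
Rearranging, R1 = R2·(1−k)/k = 14.8 × 0.7136 = 10.56 kΩ.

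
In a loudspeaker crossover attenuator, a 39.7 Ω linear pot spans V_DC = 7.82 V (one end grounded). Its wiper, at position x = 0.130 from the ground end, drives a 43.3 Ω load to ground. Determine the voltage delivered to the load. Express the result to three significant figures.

Lower segment x·R_p = 5.161 Ω; upper segment (1−x)·R_p = 34.54 Ω.
Lower segment in parallel with the load: 5.161 ‖ 43.3 = 4.611 Ω.
Then V_out = V_DC · 4.611/(34.54 + 4.611) = 0.9211 V.

V_out ≈ 0.921 V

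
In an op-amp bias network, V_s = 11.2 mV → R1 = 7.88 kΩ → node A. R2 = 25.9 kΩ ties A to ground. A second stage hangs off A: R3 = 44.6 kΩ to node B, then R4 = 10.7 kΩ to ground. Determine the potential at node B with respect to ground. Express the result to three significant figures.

V_B ≈ 1.50 mV

Node A sees R2 in parallel with the series input of stage 2, R3 + R4 = 55.30 kΩ.
Effective lower resistance at A: R2 ‖ 55.30 = 17.64 kΩ.
First divider: V_A = V_s · 17.64/(7.88 + 17.64) = 7.742 mV.
Stage 2 is unloaded, so V_B = V_A · R4/(R3+R4) = 7.742 × 10.7/55.30 = 1.498 mV.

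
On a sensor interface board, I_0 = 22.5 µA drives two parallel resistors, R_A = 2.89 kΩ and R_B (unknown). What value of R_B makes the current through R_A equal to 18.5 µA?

R_B ≈ 13.4 kΩ

In a two-way split, I_A/I_0 = R_B/(R_A + R_B).
With f = 0.8222, R_B = R_A · f/(1−f) = 2.89 × 4.625 = 13.37 kΩ.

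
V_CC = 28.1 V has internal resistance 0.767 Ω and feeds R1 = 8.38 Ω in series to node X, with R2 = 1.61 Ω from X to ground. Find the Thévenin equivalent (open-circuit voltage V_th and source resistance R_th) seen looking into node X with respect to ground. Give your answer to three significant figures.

V_th ≈ 4.21 V, R_th ≈ 1.37 Ω

R1' = 0.767 + 8.38 = 9.147 Ω (source resistance + R1).
With X open, the divider is unloaded: V_th = 28.1 × 1.61/10.76 = 4.206 V.
Looking into X with the source shorted: R_th = R1'·R2/(R1'+R2) = 9.147 × 1.61/10.76 = 1.369 Ω.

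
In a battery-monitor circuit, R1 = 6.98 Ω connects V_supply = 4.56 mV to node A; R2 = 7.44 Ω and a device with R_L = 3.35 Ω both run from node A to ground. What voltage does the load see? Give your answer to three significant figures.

V_out ≈ 1.13 mV

The load sits in parallel with R2, giving an effective lower resistance R2' = R2·R_L/(R2+R_L) = 2.310 Ω.
Voltage divider with the loaded lower leg: V_out = 4.56 × 2.310/(6.98 + 2.310) = 4.56 × 0.2486 = 1.134 mV.
(Unloaded it would be 2.35 mV; the load pulls it down.)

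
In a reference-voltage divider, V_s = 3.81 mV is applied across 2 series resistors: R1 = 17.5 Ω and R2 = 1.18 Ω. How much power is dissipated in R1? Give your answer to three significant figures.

P ≈ 0.728 µW

ΣR = 18.68 Ω → I = 3.81/18.68 = 0.2040 mA.
V(R1) = I·R = 3.569 mV; P = V·I = 3.569 × 0.2040 = 0.7280 µW.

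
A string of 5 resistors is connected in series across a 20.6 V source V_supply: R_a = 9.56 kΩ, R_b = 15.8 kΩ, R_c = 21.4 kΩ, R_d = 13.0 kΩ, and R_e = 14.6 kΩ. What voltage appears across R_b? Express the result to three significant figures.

V ≈ 4.38 V

Total series resistance ΣR = 9.56 + 15.8 + 21.4 + 13.0 + 14.6 = 74.36 kΩ.
V = V_supply · R/ΣR = 20.6 × 0.2125 = 4.377 V.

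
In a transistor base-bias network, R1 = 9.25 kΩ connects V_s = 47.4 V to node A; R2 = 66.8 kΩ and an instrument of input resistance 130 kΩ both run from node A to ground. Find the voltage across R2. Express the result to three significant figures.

V_out ≈ 39.2 V

The load sits in parallel with R2, giving an effective lower resistance R2' = R2·R_L/(R2+R_L) = 44.13 kΩ.
Then V_out = V_s · R2'/(R1 + R2') = 47.4 × 44.13/53.38 = 39.19 V.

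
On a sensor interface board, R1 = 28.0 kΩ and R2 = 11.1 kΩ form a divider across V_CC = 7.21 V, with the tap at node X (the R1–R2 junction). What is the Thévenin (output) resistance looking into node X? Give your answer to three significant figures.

With V_CC suppressed (replaced by a short), R_th = R1 ‖ R2 = (28.00 × 11.1)/(28.00 + 11.1) = 7.949 kΩ.

R_th ≈ 7.95 kΩ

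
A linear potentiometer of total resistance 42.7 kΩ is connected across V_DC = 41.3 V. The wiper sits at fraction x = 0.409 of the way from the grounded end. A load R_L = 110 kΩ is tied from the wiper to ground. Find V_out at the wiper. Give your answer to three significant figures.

V_out ≈ 15.4 V

Lower segment x·R_p = 17.46 kΩ; upper segment (1−x)·R_p = 25.24 kΩ.
(x·R_p) ‖ R_L = 15.07 kΩ.
V_out = 41.3 × 15.07/(25.24 + 15.07) = 15.44 V.
(Unloaded: V_out = x·V_DC = 16.9 V.)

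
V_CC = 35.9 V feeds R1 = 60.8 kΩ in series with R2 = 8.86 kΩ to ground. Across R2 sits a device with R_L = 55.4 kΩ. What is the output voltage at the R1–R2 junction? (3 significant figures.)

R2 ‖ R_L = (8.86 × 55.4)/(8.86 + 55.4) = 7.638 kΩ.
Then V_out = V_CC · R2'/(R1 + R2') = 35.9 × 7.638/68.44 = 4.007 V.
(Unloaded it would be 4.57 V; the load pulls it down.)

V_out ≈ 4.01 V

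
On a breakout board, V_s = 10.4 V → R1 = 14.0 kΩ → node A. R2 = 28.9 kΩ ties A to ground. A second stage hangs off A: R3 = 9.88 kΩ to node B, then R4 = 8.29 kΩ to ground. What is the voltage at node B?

Looking into the second stage from A: R3 + R4 = 18.17 kΩ appears in parallel with R2.
R2 ‖ (R3+R4) = 11.16 kΩ.
First divider: V_A = V_s · 11.16/(14.0 + 11.16) = 4.612 V.
Stage 2 is unloaded, so V_B = V_A · R4/(R3+R4) = 4.612 × 8.29/18.17 = 2.104 V.

V_B ≈ 2.10 V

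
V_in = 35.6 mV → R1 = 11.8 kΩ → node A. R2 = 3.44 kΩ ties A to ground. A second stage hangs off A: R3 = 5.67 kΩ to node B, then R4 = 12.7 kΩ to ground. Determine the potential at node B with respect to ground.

The second stage (R3 + R4 = 18.37 kΩ) loads node A in parallel with R2.
R2 ‖ (R3+R4) = 2.897 kΩ.
So V_A = 35.6 × 0.1971 = 7.018 mV.
V_B = V_A × 0.6913 = 4.852 mV.

V_B ≈ 4.85 mV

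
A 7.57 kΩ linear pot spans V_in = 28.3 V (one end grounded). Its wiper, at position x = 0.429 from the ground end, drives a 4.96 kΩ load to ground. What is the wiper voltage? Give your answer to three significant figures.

V_out ≈ 8.84 V

Lower segment x·R_p = 3.248 kΩ; upper segment (1−x)·R_p = 4.322 kΩ.
Lower segment in parallel with the load: 3.248 ‖ 4.96 = 1.963 kΩ.
V_out = 28.3 × 1.963/(4.322 + 1.963) = 8.837 V.
(Unloaded: V_out = x·V_in = 12.1 V.)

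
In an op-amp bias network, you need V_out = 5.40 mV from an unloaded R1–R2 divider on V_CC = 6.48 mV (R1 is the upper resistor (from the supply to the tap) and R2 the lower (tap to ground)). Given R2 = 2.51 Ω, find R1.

R1 ≈ 0.502 Ω

V_out/V_CC = R2/(R1+R2) = 0.8333.
Rearranging, R1 = R2·(1−k)/k = 2.51 × 0.2000 = 0.5020 Ω.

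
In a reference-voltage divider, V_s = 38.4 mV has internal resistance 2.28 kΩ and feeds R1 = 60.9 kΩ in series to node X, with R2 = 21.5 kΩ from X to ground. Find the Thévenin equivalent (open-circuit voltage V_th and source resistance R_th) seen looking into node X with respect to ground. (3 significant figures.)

V_th ≈ 9.75 mV, R_th ≈ 16.0 kΩ

R1' = 2.28 + 60.9 = 63.18 kΩ (source resistance + R1).
Open-circuit (no load on X): V_th = V_s · R2/(R1' + R2) = 38.4 × 21.5/(63.18 + 21.5) = 9.750 mV.
Looking into X with the source shorted: R_th = R1'·R2/(R1'+R2) = 63.18 × 21.5/84.68 = 16.04 kΩ.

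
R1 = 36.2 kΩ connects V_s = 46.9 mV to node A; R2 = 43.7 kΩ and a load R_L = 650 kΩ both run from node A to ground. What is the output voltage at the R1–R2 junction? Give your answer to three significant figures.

V_out ≈ 24.9 mV

The load sits in parallel with R2, giving an effective lower resistance R2' = R2·R_L/(R2+R_L) = 40.95 kΩ.
Then V_out = V_s · R2'/(R1 + R2') = 46.9 × 40.95/77.15 = 24.89 mV.
(Unloaded it would be 25.7 mV; the load pulls it down.)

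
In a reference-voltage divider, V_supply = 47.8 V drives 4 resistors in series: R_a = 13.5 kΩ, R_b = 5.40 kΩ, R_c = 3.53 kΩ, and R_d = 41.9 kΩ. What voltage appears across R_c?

V ≈ 2.62 V

Total series resistance ΣR = 13.5 + 5.40 + 3.53 + 41.9 = 64.33 kΩ.
By the voltage-divider rule, V = 47.8 × 3.530/64.33 = 2.623 V.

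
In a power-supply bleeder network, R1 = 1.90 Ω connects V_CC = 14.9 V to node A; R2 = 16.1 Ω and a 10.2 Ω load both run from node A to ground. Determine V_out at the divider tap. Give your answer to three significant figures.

V_out ≈ 11.4 V

R2 ‖ R_L = (16.1 × 10.2)/(16.1 + 10.2) = 6.244 Ω.
Now apply the divider: V_out = 14.9 × 0.7667 = 11.42 V.
(Unloaded it would be 13.3 V; the load pulls it down.)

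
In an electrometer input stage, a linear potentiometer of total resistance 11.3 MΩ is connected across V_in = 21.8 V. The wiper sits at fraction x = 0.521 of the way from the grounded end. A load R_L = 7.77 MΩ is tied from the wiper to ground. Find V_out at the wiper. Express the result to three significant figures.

Split the track: R_lower = x·R_p = 5.887 MΩ, R_upper = (1−x)·R_p = 5.413 MΩ.
Lower segment in parallel with the load: 5.887 ‖ 7.77 = 3.349 MΩ.
Then V_out = V_in · 3.349/(5.413 + 3.349) = 8.333 V.
(Unloaded: V_out = x·V_in = 11.4 V.)

V_out ≈ 8.33 V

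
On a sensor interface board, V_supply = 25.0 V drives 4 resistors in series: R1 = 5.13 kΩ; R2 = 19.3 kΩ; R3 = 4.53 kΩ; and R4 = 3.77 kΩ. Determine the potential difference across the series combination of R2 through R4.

V ≈ 21.1 V

Total series resistance ΣR = 5.13 + 19.3 + 4.53 + 3.77 = 32.73 kΩ.
R_{R2..R4} = 19.3 + 4.53 + 3.77 = 27.60 kΩ.
V = V_supply · R/ΣR = 25.0 × 0.8433 = 21.08 V.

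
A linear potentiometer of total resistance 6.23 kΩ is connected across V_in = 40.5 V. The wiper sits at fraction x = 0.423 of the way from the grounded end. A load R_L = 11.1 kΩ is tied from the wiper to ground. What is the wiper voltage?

V_out ≈ 15.1 V

The pot divides into 3.595 kΩ above the wiper and 2.635 kΩ below.
R_L loads the lower segment: effective lower R = 2.130 kΩ.
Then V_out = V_in · 2.130/(3.595 + 2.130) = 15.07 V.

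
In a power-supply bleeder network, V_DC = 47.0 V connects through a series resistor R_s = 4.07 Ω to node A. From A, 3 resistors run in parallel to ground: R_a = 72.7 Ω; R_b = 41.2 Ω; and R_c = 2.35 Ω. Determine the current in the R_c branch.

I ≈ 6.93 A

Combine the parallel branches: R_p = (1/72.7 + 1/41.2 + 1/2.35)⁻¹ = 2.157 Ω.
Node voltage V_A = V_DC · R_p/(R_s + R_p) = 47.0 × 0.3464 = 16.28 V.
I(R_c) = V_A / R_c = 16.28/2.35 = 6.928 A.
(Equivalently: I_total = 7.548 A, then current-divider fraction G_k/ΣG = 0.9180.)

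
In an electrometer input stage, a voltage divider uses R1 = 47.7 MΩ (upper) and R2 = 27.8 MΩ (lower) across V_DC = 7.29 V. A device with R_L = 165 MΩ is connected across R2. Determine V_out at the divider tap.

The load sits in parallel with R2, giving an effective lower resistance R2' = R2·R_L/(R2+R_L) = 23.79 MΩ.
Then V_out = V_DC · R2'/(R1 + R2') = 7.29 × 23.79/71.49 = 2.426 V.

V_out ≈ 2.43 V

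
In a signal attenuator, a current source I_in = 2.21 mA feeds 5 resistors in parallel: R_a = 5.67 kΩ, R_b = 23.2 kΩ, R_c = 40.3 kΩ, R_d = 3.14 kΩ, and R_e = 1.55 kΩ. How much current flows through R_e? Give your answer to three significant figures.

I ≈ 1.18 mA

Total conductance ΣG = 1/5.67 + 1/23.2 + 1/40.3 + 1/3.14 + 1/1.55 = 1.208 (units of 1/kΩ).
By the current-divider rule, I = I_in · G_k/ΣG = 2.21 × 0.5341 = 1.180 mA.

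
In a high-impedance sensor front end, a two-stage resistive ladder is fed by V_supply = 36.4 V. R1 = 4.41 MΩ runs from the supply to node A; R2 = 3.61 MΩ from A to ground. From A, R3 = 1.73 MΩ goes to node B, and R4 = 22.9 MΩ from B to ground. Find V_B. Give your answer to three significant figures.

V_B ≈ 14.1 V

The second stage (R3 + R4 = 24.63 MΩ) loads node A in parallel with R2.
Effective lower resistance at A: R2 ‖ 24.63 = 3.149 MΩ.
First divider: V_A = V_supply · 3.149/(4.41 + 3.149) = 15.16 V.
Stage 2 is unloaded, so V_B = V_A · R4/(R3+R4) = 15.16 × 22.9/24.63 = 14.10 V.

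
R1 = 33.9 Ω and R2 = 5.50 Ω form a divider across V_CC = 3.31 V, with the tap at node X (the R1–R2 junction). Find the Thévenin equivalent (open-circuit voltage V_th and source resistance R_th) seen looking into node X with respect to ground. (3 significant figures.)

Open-circuit (no load on X): V_th = V_CC · R2/(R1 + R2) = 3.31 × 5.50/(33.90 + 5.50) = 0.4621 V.
Looking into X with the source shorted: R_th = R1·R2/(R1+R2) = 33.90 × 5.50/39.40 = 4.732 Ω.

V_th ≈ 0.462 V, R_th ≈ 4.73 Ω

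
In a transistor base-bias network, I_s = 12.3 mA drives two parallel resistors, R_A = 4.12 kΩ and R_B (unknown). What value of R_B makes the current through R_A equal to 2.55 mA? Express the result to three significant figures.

Two-branch current divider: I_A = I_s · R_B/(R_A + R_B).
With f = 0.2073, R_B = R_A · f/(1−f) = 4.12 × 0.2615 = 1.078 kΩ.

R_B ≈ 1.08 kΩ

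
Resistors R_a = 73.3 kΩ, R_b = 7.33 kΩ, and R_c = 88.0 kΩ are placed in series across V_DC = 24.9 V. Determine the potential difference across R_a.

V ≈ 10.8 V

Series total: ΣR = 73.3 + 7.33 + 88.0 = 168.6 kΩ.
V = V_DC · R/ΣR = 24.9 × 0.4347 = 10.82 V.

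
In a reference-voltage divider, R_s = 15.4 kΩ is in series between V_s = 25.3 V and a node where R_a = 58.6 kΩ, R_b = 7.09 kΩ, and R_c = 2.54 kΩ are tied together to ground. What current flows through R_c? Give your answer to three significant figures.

I ≈ 1.05 mA

Combine the parallel branches: R_p = (1/58.6 + 1/7.09 + 1/2.54)⁻¹ = 1.812 kΩ.
V_A = 25.3 × 1.812/17.21 = 2.664 V.
I(R_c) = V_A / R_c = 2.664/2.54 = 1.049 mA.
(Check via current divider: I_total = 1.470 mA; share G_k/ΣG = 0.7135 → same result.)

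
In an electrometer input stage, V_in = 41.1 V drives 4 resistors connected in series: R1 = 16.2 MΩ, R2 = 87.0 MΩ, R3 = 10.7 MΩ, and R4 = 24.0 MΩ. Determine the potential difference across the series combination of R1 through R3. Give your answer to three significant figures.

Series total: ΣR = 16.2 + 87.0 + 10.7 + 24.0 = 137.9 MΩ.
R_{R1..R3} = 16.2 + 87.0 + 10.7 = 113.9 MΩ.
By the voltage-divider rule, V = 41.1 × 113.9/137.9 = 33.95 V.

V ≈ 33.9 V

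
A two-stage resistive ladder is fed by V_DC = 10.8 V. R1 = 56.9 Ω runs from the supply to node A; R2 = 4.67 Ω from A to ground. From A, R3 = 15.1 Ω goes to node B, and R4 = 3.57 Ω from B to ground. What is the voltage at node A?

V_A ≈ 0.665 V

The second stage (R3 + R4 = 18.67 Ω) loads node A in parallel with R2.
R2 ‖ (R3+R4) = 3.736 Ω.
V_A = 10.8 × 3.736/(56.9 + 3.736) = 0.6654 V.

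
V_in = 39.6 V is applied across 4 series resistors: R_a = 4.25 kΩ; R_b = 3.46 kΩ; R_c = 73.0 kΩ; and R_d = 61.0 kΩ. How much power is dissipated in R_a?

P ≈ 0.332 mW

ΣR = 141.7 kΩ → I = 39.6/141.7 = 0.2794 mA.
V(R_a) = I·R = 1.188 V; P = V·I = 1.188 × 0.2794 = 0.3319 mW.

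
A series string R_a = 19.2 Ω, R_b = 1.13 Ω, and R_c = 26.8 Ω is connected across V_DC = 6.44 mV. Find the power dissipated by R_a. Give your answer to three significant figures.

The common current is I = 6.44/47.13 = 0.1366 mA.
P(R_a) = I²·R_a = (0.1366)² × 19.2 = 0.3585 µW.

P ≈ 0.358 µW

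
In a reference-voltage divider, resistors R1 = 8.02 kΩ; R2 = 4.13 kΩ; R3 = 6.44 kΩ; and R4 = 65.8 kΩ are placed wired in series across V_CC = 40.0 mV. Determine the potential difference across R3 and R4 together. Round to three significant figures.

Total series resistance ΣR = 8.02 + 4.13 + 6.44 + 65.8 = 84.39 kΩ.
R_{R3..R4} = 6.44 + 65.8 = 72.24 kΩ.
Voltage divider: V = V_CC · (72.24 / 84.39) = 40.0 × 0.8560 = 34.24 mV.

V ≈ 34.2 mV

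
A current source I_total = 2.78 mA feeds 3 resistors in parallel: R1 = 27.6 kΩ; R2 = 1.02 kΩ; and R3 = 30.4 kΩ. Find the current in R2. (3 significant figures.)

I ≈ 2.60 mA

ΣG = 1/27.6 + 1/1.02 + 1/30.4 = 1.050.
R2 takes the fraction G_k/ΣG = 0.9804/1.050 = 0.9341, so I = 2.78 × 0.9341 = 2.597 mA.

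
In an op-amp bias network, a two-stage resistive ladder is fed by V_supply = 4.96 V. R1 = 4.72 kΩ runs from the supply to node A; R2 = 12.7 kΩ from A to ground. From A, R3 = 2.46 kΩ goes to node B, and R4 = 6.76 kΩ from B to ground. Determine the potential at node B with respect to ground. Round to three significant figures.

The second stage (R3 + R4 = 9.220 kΩ) loads node A in parallel with R2.
Effective lower resistance at A: R2 ‖ 9.220 = 5.342 kΩ.
V_A = 4.96 × 5.342/(4.72 + 5.342) = 2.633 V.
Stage 2 is unloaded, so V_B = V_A · R4/(R3+R4) = 2.633 × 6.76/9.220 = 1.931 V.

V_B ≈ 1.93 V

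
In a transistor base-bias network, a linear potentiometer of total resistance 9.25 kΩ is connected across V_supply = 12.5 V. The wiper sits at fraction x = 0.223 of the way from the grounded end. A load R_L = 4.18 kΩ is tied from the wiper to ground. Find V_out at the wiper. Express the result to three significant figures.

Lower segment x·R_p = 2.063 kΩ; upper segment (1−x)·R_p = 7.187 kΩ.
(x·R_p) ‖ R_L = 1.381 kΩ.
Then V_out = V_supply · 1.381/(7.187 + 1.381) = 2.015 V.

V_out ≈ 2.01 V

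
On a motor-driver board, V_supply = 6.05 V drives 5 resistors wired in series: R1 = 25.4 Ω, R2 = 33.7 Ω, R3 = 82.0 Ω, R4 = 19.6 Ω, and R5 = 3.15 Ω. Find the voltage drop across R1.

V ≈ 0.938 V

Total series resistance ΣR = 25.4 + 33.7 + 82.0 + 19.6 + 3.15 = 163.8 Ω.
V = V_supply · R/ΣR = 6.05 × 0.1550 = 0.9379 V.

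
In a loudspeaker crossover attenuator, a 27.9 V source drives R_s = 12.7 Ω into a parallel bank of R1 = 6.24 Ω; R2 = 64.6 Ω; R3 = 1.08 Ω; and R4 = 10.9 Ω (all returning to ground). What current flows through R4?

I ≈ 0.158 A

Combine the parallel branches: R_p = (1/6.24 + 1/64.6 + 1/1.08 + 1/10.9)⁻¹ = 0.8379 Ω.
V_A = 27.9 × 0.8379/13.54 = 1.727 V.
I(R4) = V_A / R4 = 1.727/10.9 = 0.1584 A.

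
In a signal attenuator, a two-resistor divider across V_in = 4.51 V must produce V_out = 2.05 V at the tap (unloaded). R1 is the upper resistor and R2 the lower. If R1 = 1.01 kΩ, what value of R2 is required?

Required fraction k = V_out/V_in = 0.4545.
Rearranging, R2 = R1·k/(1−k) = 1.01 × 0.8333 = 0.8417 kΩ.

R2 ≈ 0.842 kΩ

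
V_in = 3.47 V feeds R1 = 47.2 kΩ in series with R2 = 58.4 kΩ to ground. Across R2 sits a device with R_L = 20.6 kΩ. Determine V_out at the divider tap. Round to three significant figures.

V_out ≈ 0.846 V

First combine the lower leg with the load: R2 ‖ R_L = 15.23 kΩ.
Then V_out = V_in · R2'/(R1 + R2') = 3.47 × 15.23/62.43 = 0.8464 V.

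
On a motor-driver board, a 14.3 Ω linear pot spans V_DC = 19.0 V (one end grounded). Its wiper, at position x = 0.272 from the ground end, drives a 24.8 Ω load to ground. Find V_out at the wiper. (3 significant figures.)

The pot divides into 10.41 Ω above the wiper and 3.890 Ω below.
R_L loads the lower segment: effective lower R = 3.362 Ω.
Loaded-divider output: V_out = 19.0 × 0.2441 = 4.638 V.

V_out ≈ 4.64 V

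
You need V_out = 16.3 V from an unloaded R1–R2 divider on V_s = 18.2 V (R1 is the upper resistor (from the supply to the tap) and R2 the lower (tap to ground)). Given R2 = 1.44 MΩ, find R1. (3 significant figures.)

R1 ≈ 0.168 MΩ

V_out/V_s = R2/(R1+R2) = 0.8956.
R1 = R2·(1/k − 1) = 1.44 × 0.1166 = 0.1679 MΩ.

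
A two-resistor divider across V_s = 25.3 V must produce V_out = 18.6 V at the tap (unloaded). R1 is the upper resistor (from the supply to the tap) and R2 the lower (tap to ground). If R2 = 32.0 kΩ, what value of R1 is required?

Required fraction k = V_out/V_s = 0.7352.
Rearranging, R1 = R2·(1−k)/k = 32.0 × 0.3602 = 11.53 kΩ.

R1 ≈ 11.5 kΩ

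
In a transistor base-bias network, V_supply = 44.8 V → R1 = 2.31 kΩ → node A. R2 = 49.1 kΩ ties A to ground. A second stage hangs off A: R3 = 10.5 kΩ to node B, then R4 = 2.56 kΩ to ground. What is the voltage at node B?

V_B ≈ 7.17 V

The second stage (R3 + R4 = 13.06 kΩ) loads node A in parallel with R2.
Effective lower resistance at A: R2 ‖ 13.06 = 10.32 kΩ.
So V_A = 44.8 × 0.8170 = 36.60 V.
Then the unloaded second divider: V_B = V_A × R4/(R3+R4) = 36.60 × 0.1960 = 7.175 V.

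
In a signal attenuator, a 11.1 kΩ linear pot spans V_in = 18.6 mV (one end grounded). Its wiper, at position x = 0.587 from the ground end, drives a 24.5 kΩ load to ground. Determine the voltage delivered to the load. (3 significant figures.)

V_out ≈ 9.84 mV

The pot divides into 4.584 kΩ above the wiper and 6.516 kΩ below.
R_L loads the lower segment: effective lower R = 5.147 kΩ.
V_out = 18.6 × 5.147/(4.584 + 5.147) = 9.838 mV.
(Unloaded: V_out = x·V_in = 10.9 mV.)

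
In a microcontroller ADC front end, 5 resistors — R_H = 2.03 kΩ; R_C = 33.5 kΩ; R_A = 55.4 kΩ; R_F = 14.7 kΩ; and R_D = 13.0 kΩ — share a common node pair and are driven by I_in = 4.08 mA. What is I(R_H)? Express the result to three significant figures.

I ≈ 2.93 mA

Total conductance ΣG = 1/2.03 + 1/33.5 + 1/55.4 + 1/14.7 + 1/13.0 = 0.6855 (units of 1/kΩ).
Current divider: I(R_H) = I_in · G_k/ΣG = 4.08 × (0.4926/0.6855) = 4.08 × 0.7187 = 2.932 mA.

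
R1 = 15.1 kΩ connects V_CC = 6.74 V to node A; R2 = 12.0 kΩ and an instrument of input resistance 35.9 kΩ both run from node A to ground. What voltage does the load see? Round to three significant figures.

V_out ≈ 2.52 V

The load sits in parallel with R2, giving an effective lower resistance R2' = R2·R_L/(R2+R_L) = 8.994 kΩ.
Then V_out = V_CC · R2'/(R1 + R2') = 6.74 × 8.994/24.09 = 2.516 V.
(Unloaded it would be 2.98 V; the load pulls it down.)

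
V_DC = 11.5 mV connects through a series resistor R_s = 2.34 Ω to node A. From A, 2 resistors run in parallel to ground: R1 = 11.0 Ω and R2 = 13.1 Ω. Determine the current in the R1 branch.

I ≈ 0.751 mA

Equivalent of the parallel group: R_p = 5.979 Ω.
Node voltage V_A = V_DC · R_p/(R_s + R_p) = 11.5 × 0.7187 = 8.265 mV.
Branch current I = V_A/R1 = 8.265/11.0 = 0.7514 mA.
(Equivalently: I_total = 1.382 mA, then current-divider fraction G_k/ΣG = 0.5436.)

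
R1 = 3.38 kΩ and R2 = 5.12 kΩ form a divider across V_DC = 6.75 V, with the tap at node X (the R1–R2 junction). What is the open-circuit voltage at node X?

V_th is the unloaded tap voltage: V_DC · R2/(R1+R2) = 6.75 × 0.6024 = 4.066 V.

V_th ≈ 4.07 V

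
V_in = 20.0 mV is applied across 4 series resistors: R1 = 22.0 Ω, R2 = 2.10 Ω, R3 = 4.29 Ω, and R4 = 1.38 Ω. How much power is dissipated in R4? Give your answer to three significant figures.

P ≈ 0.623 µW

Series current I = V_in/ΣR = 20.0/29.77 = 0.6718 mA.
P(R4) = I²·R4 = (0.6718)² × 1.38 = 0.6228 µW.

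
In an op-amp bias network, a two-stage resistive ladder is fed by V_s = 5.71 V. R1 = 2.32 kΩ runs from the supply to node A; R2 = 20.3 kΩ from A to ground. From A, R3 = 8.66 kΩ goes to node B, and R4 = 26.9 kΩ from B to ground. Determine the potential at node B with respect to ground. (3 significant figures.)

V_B ≈ 3.66 V

The second stage (R3 + R4 = 35.56 kΩ) loads node A in parallel with R2.
R2 ‖ (R3+R4) = 12.92 kΩ.
First divider: V_A = V_s · 12.92/(2.32 + 12.92) = 4.841 V.
Stage 2 is unloaded, so V_B = V_A · R4/(R3+R4) = 4.841 × 26.9/35.56 = 3.662 V.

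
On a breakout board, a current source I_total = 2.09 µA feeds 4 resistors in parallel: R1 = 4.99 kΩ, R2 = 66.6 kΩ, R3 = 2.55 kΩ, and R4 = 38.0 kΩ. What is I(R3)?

I ≈ 1.29 µA

ΣG = 1/4.99 + 1/66.6 + 1/2.55 + 1/38.0 = 0.6339.
R3 takes the fraction G_k/ΣG = 0.3922/0.6339 = 0.6187, so I = 2.09 × 0.6187 = 1.293 µA.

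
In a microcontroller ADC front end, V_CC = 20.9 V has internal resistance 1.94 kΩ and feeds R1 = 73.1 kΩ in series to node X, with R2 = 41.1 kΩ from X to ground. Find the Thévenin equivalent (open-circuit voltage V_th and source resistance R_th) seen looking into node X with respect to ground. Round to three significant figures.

R1' = 1.94 + 73.1 = 75.04 kΩ (source resistance + R1).
With X open, the divider is unloaded: V_th = 20.9 × 41.1/116.1 = 7.396 V.
Looking into X with the source shorted: R_th = R1'·R2/(R1'+R2) = 75.04 × 41.1/116.1 = 26.56 kΩ.

V_th ≈ 7.40 V, R_th ≈ 26.6 kΩ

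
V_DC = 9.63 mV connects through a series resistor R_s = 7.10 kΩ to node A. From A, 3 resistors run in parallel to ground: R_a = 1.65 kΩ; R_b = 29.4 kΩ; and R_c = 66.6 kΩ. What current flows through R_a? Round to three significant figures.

I ≈ 1.03 µA

Parallel bank: R_p = 1/(1/1.65 + 1/29.4 + 1/66.6) = 1.527 kΩ.
V_A by voltage divider: V_A = 9.63 × 1.527/(7.10 + 1.527) = 1.704 mV.
Branch current I = V_A/R_a = 1.704/1.65 = 1.033 µA.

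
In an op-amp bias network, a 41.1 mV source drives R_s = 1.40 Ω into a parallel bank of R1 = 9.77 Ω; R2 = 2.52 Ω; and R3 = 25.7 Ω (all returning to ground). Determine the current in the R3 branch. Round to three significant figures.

I ≈ 0.912 mA

Parallel bank: R_p = 1/(1/9.77 + 1/2.52 + 1/25.7) = 1.858 Ω.
V_A by voltage divider: V_A = 41.1 × 1.858/(1.40 + 1.858) = 23.44 mV.
I(R3) = V_A / R3 = 23.44/25.7 = 0.9121 mA.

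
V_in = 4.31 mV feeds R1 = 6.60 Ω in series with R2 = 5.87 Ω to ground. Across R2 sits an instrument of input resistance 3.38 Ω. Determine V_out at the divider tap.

V_out ≈ 1.06 mV

The load sits in parallel with R2, giving an effective lower resistance R2' = R2·R_L/(R2+R_L) = 2.145 Ω.
Voltage divider with the loaded lower leg: V_out = 4.31 × 2.145/(6.60 + 2.145) = 4.31 × 0.2453 = 1.057 mV.
(Unloaded it would be 2.03 mV; the load pulls it down.)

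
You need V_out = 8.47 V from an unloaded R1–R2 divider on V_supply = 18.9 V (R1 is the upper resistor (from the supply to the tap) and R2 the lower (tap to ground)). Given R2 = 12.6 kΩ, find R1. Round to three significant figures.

R1 ≈ 15.5 kΩ

V_out/V_supply = R2/(R1+R2) = 0.4481.
R1 = R2·(1/k − 1) = 12.6 × 1.231 = 15.52 kΩ.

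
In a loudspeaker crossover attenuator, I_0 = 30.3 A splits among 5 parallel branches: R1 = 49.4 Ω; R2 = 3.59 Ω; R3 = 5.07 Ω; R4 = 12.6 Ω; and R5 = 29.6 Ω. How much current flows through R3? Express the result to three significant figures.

I ≈ 9.81 A

ΣG = 1/49.4 + 1/3.59 + 1/5.07 + 1/12.6 + 1/29.6 = 0.6092.
Current divider: I(R3) = I_0 · G_k/ΣG = 30.3 × (0.1972/0.6092) = 30.3 × 0.3238 = 9.810 A.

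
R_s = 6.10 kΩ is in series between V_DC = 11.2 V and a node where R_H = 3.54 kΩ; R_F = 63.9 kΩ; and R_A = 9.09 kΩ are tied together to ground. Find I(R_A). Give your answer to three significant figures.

I ≈ 0.353 mA

Equivalent of the parallel group: R_p = 2.450 kΩ.
V_A = 11.2 × 2.450/8.550 = 3.209 V.
Branch current I = V_A/R_A = 3.209/9.09 = 0.3531 mA.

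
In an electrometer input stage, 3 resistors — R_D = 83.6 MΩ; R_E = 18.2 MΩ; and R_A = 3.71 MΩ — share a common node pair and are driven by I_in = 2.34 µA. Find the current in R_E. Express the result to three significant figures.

Total conductance ΣG = 1/83.6 + 1/18.2 + 1/3.71 = 0.3364 (units of 1/MΩ).
By the current-divider rule, I = I_in · G_k/ΣG = 2.34 × 0.1633 = 0.3821 µA.

I ≈ 0.382 µA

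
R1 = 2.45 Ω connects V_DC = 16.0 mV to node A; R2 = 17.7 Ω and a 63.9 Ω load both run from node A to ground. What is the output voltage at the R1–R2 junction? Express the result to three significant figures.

First combine the lower leg with the load: R2 ‖ R_L = 13.86 Ω.
Now apply the divider: V_out = 16.0 × 0.8498 = 13.60 mV.
(Unloaded it would be 14.1 mV; the load pulls it down.)

V_out ≈ 13.6 mV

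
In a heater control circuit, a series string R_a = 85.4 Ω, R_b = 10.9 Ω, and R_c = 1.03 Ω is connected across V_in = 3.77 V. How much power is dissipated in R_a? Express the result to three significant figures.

Series current I = V_in/ΣR = 3.77/97.33 = 0.03873 A.
P = I²R = 0.001500 × 85.4 = 0.1281 W.

P ≈ 0.128 W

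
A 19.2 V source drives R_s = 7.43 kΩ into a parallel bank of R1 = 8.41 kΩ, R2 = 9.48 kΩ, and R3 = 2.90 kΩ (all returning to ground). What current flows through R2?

Parallel bank: R_p = 1/(1/8.41 + 1/9.48 + 1/2.90) = 1.757 kΩ.
V_A = 19.2 × 1.757/9.187 = 3.672 V.
Branch current I = V_A/R2 = 3.672/9.48 = 0.3873 mA.

I ≈ 0.387 mA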